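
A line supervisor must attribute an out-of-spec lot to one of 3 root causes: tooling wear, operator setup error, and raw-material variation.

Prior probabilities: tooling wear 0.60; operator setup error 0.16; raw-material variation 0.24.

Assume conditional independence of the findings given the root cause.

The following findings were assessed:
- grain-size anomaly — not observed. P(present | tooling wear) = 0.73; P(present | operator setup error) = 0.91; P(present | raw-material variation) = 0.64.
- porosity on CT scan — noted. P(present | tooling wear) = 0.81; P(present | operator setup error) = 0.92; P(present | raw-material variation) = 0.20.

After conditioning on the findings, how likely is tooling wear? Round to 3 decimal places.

0.811

Multiply each prior by the joint likelihood of the evidence pattern (using 1 − P(present | H) for each absent finding):
  tooling wear: 0.60 × (1 − 0.73) × 0.81 = 0.13122
  operator setup error: 0.16 × (1 − 0.91) × 0.92 = 0.013248
  raw-material variation: 0.24 × (1 − 0.64) × 0.20 = 0.01728
Normalizing constant Z = 0.13122 + 0.013248 + 0.01728 = 0.16175.
P(tooling wear | evidence) = 0.13122 / 0.16175 ≈ 0.811.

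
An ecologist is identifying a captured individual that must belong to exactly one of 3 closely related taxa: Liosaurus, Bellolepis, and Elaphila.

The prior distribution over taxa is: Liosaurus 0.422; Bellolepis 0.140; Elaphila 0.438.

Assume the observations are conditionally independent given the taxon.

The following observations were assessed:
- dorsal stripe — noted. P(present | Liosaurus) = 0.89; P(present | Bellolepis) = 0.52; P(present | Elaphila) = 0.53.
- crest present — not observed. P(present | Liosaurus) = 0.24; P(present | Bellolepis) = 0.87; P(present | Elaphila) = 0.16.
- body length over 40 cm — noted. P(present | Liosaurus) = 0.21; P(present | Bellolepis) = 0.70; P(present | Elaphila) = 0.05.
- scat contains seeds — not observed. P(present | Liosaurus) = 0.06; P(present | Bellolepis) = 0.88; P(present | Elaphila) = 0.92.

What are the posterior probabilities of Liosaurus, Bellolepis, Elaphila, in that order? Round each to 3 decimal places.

Multiply each prior by the joint likelihood of the evidence pattern (using 1 − P(present | H) for each absent observation):
  Liosaurus: 0.422 × 0.89 × (1 − 0.24) × 0.21 × (1 − 0.06) = 0.056346
  Bellolepis: 0.140 × 0.52 × (1 − 0.87) × 0.70 × (1 − 0.88) = 0.00079498
  Elaphila: 0.438 × 0.53 × (1 − 0.16) × 0.05 × (1 − 0.92) = 0.00077999
The unnormalized weights sum to 0.057921.
P(Liosaurus | evidence) = 0.056346 / 0.057921 ≈ 0.973
P(Bellolepis | evidence) = 0.00079498 / 0.057921 ≈ 0.014
P(Elaphila | evidence) = 0.00077999 / 0.057921 ≈ 0.013

0.973, 0.014, 0.013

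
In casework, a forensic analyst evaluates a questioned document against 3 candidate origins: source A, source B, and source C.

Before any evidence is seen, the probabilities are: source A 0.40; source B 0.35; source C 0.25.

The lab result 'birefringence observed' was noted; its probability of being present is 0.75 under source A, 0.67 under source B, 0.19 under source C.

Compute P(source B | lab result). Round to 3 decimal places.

By Bayes' rule, the unnormalized weight for each hypothesis is prior × likelihood:
  source A: 0.40 × 0.75 = 0.3
  source B: 0.35 × 0.67 = 0.2345
  source C: 0.25 × 0.19 = 0.0475
Marginal likelihood of the evidence = 0.582.
P(source B | evidence) = 0.2345 / 0.582 ≈ 0.403.

0.403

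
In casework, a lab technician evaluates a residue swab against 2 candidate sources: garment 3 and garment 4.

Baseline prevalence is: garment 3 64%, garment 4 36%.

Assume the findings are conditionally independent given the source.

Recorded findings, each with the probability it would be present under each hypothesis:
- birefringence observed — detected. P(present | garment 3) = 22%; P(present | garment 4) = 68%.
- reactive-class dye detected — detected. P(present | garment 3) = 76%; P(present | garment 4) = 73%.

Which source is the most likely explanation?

For each hypothesis, the unnormalized posterior weight is prior × product of the finding likelihoods:
  garment 3: 0.64 × 0.22 × 0.76 = 0.10701
  garment 4: 0.36 × 0.68 × 0.73 = 0.1787
Normalizing constant Z = 0.10701 + 0.1787 = 0.28571.
P(garment 3 | evidence) ≈ 0.10701 / 0.28571 ≈ 0.375
P(garment 4 | evidence) ≈ 0.1787 / 0.28571 ≈ 0.625
The largest is 0.625, so garment 4 is most probable.

garment 4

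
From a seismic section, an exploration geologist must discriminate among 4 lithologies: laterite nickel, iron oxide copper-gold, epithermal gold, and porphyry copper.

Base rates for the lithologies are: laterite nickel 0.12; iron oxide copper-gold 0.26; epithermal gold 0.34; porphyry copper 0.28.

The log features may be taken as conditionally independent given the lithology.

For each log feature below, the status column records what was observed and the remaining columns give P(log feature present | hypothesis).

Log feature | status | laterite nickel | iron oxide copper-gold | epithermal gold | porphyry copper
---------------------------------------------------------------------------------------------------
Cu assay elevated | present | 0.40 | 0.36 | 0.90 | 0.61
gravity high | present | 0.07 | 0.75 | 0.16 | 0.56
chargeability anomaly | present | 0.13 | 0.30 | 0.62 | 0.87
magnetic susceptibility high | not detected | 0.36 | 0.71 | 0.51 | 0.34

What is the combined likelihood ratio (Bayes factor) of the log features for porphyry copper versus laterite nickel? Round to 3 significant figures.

84.2

Joint likelihood of the log feature pattern under each hypothesis (using 1 − P(present | H) for each absent log feature):
  porphyry copper: 0.61 × 0.56 × 0.87 × (1 − 0.34) = 0.19615
  laterite nickel: 0.40 × 0.07 × 0.13 × (1 − 0.36) = 0.0023296
Bayes factor = 0.19615 / 0.0023296 ≈ 84.2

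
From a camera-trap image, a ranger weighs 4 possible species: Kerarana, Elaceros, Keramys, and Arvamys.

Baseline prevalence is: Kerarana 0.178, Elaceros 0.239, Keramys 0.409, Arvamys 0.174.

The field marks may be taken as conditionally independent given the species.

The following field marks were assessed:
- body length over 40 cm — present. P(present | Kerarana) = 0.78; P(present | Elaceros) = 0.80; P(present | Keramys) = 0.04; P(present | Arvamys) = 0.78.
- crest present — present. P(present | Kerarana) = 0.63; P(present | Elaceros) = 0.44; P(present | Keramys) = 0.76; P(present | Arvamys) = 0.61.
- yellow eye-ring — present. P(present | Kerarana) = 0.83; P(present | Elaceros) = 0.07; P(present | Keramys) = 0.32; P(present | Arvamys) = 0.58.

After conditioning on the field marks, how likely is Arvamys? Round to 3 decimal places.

0.368

By Bayes' rule with conditional independence, the unnormalized weight for each hypothesis is prior × ∏ likelihoods:
  Kerarana: 0.178 × 0.78 × 0.63 × 0.83 = 0.072599
  Elaceros: 0.239 × 0.80 × 0.44 × 0.07 = 0.005889
  Keramys: 0.409 × 0.04 × 0.76 × 0.32 = 0.0039788
  Arvamys: 0.174 × 0.78 × 0.61 × 0.58 = 0.048018
Normalizing constant Z = 0.072599 + 0.005889 + 0.0039788 + 0.048018 = 0.13048.
P(Arvamys | evidence) = 0.048018 / 0.13048 ≈ 0.368.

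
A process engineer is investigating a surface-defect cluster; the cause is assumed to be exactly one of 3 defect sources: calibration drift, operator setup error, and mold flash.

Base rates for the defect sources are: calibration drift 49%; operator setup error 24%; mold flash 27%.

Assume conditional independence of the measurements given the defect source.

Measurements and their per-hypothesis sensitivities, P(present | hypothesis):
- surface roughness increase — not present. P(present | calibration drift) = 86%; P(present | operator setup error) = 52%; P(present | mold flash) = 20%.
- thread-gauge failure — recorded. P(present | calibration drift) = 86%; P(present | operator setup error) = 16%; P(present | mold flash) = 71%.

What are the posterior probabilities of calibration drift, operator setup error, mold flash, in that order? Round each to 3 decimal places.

0.256, 0.080, 0.665

For each hypothesis, the unnormalized posterior weight is prior × product of the measurement likelihoods (using 1 − P(present | H) for each absent measurement):
  calibration drift: 0.49 × (1 − 0.86) × 0.86 = 0.058996
  operator setup error: 0.24 × (1 − 0.52) × 0.16 = 0.018432
  mold flash: 0.27 × (1 − 0.20) × 0.71 = 0.15336
Marginal likelihood of the evidence = 0.23079.
P(calibration drift | evidence) = 0.058996 / 0.23079 ≈ 0.256
P(operator setup error | evidence) = 0.018432 / 0.23079 ≈ 0.080
P(mold flash | evidence) = 0.15336 / 0.23079 ≈ 0.665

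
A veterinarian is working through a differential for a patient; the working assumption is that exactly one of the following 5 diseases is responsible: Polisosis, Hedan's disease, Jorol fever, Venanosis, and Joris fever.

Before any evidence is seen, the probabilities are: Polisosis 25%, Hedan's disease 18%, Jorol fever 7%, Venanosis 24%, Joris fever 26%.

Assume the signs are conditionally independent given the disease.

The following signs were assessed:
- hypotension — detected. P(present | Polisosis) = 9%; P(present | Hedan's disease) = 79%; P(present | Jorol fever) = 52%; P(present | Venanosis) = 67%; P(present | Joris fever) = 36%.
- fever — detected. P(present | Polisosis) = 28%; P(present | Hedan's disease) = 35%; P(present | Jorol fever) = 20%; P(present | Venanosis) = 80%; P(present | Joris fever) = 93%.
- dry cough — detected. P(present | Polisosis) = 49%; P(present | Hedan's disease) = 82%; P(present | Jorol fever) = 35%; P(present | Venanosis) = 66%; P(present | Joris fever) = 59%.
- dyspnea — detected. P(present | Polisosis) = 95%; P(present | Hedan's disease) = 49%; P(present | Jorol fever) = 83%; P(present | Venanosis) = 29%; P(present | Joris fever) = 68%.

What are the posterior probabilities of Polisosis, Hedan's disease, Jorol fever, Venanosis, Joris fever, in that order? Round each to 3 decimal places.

Multiply each prior by the joint likelihood of the sign pattern:
  Polisosis: 0.25 × 0.09 × 0.28 × 0.49 × 0.95 = 0.0029326
  Hedan's disease: 0.18 × 0.79 × 0.35 × 0.82 × 0.49 = 0.019998
  Jorol fever: 0.07 × 0.52 × 0.20 × 0.35 × 0.83 = 0.0021148
  Venanosis: 0.24 × 0.67 × 0.80 × 0.66 × 0.29 = 0.024622
  Joris fever: 0.26 × 0.36 × 0.93 × 0.59 × 0.68 = 0.034924
The unnormalized weights sum to 0.08459.
P(Polisosis | evidence) = 0.0029326 / 0.08459 ≈ 0.035
P(Hedan's disease | evidence) = 0.019998 / 0.08459 ≈ 0.236
P(Jorol fever | evidence) = 0.0021148 / 0.08459 ≈ 0.025
P(Venanosis | evidence) = 0.024622 / 0.08459 ≈ 0.291
P(Joris fever | evidence) = 0.034924 / 0.08459 ≈ 0.413

0.035, 0.236, 0.025, 0.291, 0.413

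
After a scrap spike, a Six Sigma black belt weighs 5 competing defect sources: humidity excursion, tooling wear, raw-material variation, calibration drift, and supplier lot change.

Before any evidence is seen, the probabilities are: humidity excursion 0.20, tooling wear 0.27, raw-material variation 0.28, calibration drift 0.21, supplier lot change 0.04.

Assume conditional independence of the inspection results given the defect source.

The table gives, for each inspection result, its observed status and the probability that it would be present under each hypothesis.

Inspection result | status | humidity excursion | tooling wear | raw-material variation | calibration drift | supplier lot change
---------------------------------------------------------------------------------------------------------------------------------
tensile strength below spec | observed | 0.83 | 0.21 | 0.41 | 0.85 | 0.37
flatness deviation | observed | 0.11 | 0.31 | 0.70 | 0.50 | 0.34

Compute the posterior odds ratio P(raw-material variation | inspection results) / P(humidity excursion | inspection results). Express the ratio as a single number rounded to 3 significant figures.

4.40

Unnormalized posterior weight (prior times the inspection result likelihoods) for each of the two hypotheses:
  raw-material variation: 0.28 × 0.41 × 0.70 = 0.08036
  humidity excursion: 0.20 × 0.83 × 0.11 = 0.01826
Odds(raw-material variation : humidity excursion) = 0.08036 / 0.01826 ≈ 4.40.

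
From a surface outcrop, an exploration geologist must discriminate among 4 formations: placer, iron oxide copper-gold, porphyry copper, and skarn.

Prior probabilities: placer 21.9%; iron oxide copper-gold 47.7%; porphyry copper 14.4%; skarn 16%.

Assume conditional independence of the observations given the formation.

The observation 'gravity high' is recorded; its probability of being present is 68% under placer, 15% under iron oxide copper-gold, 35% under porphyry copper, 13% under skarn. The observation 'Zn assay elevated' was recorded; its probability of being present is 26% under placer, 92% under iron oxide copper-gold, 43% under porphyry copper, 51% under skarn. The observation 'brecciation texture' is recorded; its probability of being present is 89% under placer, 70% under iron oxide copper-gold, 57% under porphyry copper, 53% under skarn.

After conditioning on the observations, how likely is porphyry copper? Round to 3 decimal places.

0.125

For each hypothesis, the unnormalized posterior weight is prior × product of the observation likelihoods:
  placer: 0.219 × 0.68 × 0.26 × 0.89 = 0.03446
  iron oxide copper-gold: 0.477 × 0.15 × 0.92 × 0.70 = 0.046078
  porphyry copper: 0.144 × 0.35 × 0.43 × 0.57 = 0.012353
  skarn: 0.160 × 0.13 × 0.51 × 0.53 = 0.0056222
The unnormalized weights sum to 0.098514.
P(porphyry copper | evidence) = 0.012353 / 0.098514 ≈ 0.125.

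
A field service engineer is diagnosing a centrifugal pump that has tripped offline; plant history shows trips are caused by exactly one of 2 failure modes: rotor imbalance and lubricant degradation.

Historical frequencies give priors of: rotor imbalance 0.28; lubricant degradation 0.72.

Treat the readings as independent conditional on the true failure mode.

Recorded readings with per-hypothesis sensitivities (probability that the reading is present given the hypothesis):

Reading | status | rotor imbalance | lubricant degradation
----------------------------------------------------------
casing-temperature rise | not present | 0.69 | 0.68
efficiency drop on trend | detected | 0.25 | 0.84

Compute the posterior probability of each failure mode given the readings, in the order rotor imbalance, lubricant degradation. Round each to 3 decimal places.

0.101, 0.899

For each hypothesis, the unnormalized posterior weight is prior × product of the reading likelihoods (using 1 − P(present | H) for each absent reading):
  rotor imbalance: 0.28 × (1 − 0.69) × 0.25 = 0.0217
  lubricant degradation: 0.72 × (1 − 0.68) × 0.84 = 0.19354
Marginal likelihood of the evidence = 0.21524.
P(rotor imbalance | evidence) = 0.0217 / 0.21524 ≈ 0.101
P(lubricant degradation | evidence) = 0.19354 / 0.21524 ≈ 0.899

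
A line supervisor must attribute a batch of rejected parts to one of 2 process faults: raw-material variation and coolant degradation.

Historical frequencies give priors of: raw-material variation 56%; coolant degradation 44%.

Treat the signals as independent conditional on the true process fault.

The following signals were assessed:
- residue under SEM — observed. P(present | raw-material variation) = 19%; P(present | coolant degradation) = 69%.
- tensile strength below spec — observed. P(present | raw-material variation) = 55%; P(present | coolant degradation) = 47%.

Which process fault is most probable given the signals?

coolant degradation

By Bayes' rule with conditional independence, the unnormalized weight for each hypothesis is prior × ∏ likelihoods:
  raw-material variation: 0.56 × 0.19 × 0.55 = 0.05852
  coolant degradation: 0.44 × 0.69 × 0.47 = 0.14269
The unnormalized weights sum to 0.20121.
P(raw-material variation | evidence) ≈ 0.05852 / 0.20121 ≈ 0.291
P(coolant degradation | evidence) ≈ 0.14269 / 0.20121 ≈ 0.709
The largest is 0.709, so coolant degradation is most probable.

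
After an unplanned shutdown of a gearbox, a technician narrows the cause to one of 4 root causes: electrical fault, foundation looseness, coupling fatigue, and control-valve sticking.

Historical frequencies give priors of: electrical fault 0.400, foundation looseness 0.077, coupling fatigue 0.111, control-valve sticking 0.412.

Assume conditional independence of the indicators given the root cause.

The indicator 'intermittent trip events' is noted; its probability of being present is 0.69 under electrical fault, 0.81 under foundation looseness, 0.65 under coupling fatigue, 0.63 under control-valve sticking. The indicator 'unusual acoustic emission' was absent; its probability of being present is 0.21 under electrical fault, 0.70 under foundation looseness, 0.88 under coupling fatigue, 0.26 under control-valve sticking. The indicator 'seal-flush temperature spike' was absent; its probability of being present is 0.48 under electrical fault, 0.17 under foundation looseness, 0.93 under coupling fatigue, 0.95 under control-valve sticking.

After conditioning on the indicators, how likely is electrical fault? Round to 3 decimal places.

Multiply each prior by the joint likelihood of the indicator pattern (using 1 − P(present | H) for each absent indicator):
  electrical fault: 0.400 × 0.69 × (1 − 0.21) × (1 − 0.48) = 0.11338
  foundation looseness: 0.077 × 0.81 × (1 − 0.70) × (1 − 0.17) = 0.01553
  coupling fatigue: 0.111 × 0.65 × (1 − 0.88) × (1 − 0.93) = 0.00060606
  control-valve sticking: 0.412 × 0.63 × (1 − 0.26) × (1 − 0.95) = 0.0096037
Normalizing constant Z = 0.11338 + 0.01553 + 0.00060606 + 0.0096037 = 0.13912.
P(electrical fault | evidence) = 0.11338 / 0.13912 ≈ 0.815.

0.815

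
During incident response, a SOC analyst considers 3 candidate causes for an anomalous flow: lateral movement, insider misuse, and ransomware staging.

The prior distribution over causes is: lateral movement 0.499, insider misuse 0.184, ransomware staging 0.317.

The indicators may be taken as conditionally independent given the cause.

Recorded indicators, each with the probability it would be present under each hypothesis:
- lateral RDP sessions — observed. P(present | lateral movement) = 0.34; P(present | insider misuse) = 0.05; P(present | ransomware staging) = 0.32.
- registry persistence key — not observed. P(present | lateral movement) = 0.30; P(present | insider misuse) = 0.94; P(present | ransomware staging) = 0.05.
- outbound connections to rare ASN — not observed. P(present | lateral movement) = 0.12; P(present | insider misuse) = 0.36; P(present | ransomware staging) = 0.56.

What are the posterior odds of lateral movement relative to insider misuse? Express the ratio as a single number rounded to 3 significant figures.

Posterior odds equal prior odds times the likelihood ratio; only the two competing hypotheses matter (using 1 − P(present | H) for each absent indicator).
  lateral movement: 0.499 × 0.34 × (1 − 0.30) × (1 − 0.12) = 0.10451
  insider misuse: 0.184 × 0.05 × (1 − 0.94) × (1 − 0.36) = 0.00035328
Odds(lateral movement : insider misuse) = 0.10451 / 0.00035328 ≈ 296.

296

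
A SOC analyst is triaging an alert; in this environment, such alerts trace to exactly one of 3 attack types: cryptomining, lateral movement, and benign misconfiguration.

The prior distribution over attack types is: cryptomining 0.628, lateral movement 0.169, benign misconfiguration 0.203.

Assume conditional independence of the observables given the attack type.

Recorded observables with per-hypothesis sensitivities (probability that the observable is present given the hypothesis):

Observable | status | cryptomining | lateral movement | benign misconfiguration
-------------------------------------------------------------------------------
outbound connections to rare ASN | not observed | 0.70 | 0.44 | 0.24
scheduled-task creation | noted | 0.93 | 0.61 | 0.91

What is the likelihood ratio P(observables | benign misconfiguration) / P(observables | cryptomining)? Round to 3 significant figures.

2.48

Take the product of per-observable likelihoods under each hypothesis (using 1 − P(present | H) for each absent observable), then divide.
  benign misconfiguration: (1 − 0.24) × 0.91 = 0.6916
  cryptomining: (1 − 0.70) × 0.93 = 0.279
Bayes factor = 0.6916 / 0.279 ≈ 2.48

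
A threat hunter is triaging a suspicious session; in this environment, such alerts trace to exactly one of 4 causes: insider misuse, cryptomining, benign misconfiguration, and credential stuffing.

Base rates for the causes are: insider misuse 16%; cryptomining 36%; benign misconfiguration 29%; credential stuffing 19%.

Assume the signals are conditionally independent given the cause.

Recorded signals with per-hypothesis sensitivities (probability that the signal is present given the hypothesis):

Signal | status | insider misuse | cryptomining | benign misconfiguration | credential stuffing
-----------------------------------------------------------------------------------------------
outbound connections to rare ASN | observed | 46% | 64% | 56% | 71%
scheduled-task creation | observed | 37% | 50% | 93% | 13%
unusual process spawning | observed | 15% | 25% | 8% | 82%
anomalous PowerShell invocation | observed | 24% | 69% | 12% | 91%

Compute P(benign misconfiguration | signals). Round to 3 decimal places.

0.041

For each hypothesis, the unnormalized posterior weight is prior × product of the signal likelihoods:
  insider misuse: 0.16 × 0.46 × 0.37 × 0.15 × 0.24 = 0.00098035
  cryptomining: 0.36 × 0.64 × 0.50 × 0.25 × 0.69 = 0.019872
  benign misconfiguration: 0.29 × 0.56 × 0.93 × 0.08 × 0.12 = 0.0014499
  credential stuffing: 0.19 × 0.71 × 0.13 × 0.82 × 0.91 = 0.013086
Marginal likelihood of the evidence = 0.035388.
P(benign misconfiguration | evidence) = 0.0014499 / 0.035388 ≈ 0.041.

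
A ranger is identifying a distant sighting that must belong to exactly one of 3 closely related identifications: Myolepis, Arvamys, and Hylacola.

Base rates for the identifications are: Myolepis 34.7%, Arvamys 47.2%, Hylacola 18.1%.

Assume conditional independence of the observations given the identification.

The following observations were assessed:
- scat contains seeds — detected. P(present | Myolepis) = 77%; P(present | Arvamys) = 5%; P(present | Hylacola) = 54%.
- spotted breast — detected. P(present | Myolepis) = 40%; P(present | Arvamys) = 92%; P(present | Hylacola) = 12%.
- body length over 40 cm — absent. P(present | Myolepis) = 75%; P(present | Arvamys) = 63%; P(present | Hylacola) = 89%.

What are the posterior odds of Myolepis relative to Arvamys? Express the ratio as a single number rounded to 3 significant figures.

The normalizing constant cancels in an odds ratio, so compute prior × likelihood for the two hypotheses only (using 1 − P(present | H) for each absent observation):
  Myolepis: 0.347 × 0.77 × 0.40 × (1 − 0.75) = 0.026719
  Arvamys: 0.472 × 0.05 × 0.92 × (1 − 0.63) = 0.0080334
Odds(Myolepis : Arvamys) = 0.026719 / 0.0080334 ≈ 3.33.

3.33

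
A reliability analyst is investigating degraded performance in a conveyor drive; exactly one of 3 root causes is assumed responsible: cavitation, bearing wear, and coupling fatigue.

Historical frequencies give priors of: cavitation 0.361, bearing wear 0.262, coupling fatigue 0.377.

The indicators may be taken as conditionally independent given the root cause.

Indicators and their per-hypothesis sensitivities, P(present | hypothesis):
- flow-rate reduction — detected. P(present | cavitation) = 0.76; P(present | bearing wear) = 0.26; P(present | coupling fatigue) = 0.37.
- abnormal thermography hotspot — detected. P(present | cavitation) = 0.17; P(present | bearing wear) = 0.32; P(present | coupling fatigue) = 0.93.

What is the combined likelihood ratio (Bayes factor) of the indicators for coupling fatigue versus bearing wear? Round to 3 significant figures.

4.14

The Bayes factor is the ratio of the joint likelihoods of the indicator pattern under the two hypotheses.
  coupling fatigue: 0.37 × 0.93 = 0.3441
  bearing wear: 0.26 × 0.32 = 0.0832
Bayes factor = 0.3441 / 0.0832 ≈ 4.14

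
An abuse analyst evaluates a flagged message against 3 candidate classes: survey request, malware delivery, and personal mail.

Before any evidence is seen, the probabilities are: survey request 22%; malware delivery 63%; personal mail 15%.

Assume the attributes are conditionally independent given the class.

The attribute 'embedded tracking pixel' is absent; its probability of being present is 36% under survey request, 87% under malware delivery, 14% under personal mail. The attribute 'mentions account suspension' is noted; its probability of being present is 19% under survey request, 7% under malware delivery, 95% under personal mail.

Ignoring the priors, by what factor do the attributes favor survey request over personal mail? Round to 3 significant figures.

The Bayes factor is the ratio of the joint likelihoods of the attribute pattern under the two hypotheses (using 1 − P(present | H) for each absent attribute).
  survey request: (1 − 0.36) × 0.19 = 0.1216
  personal mail: (1 − 0.14) × 0.95 = 0.817
Bayes factor = 0.1216 / 0.817 ≈ 0.149

0.149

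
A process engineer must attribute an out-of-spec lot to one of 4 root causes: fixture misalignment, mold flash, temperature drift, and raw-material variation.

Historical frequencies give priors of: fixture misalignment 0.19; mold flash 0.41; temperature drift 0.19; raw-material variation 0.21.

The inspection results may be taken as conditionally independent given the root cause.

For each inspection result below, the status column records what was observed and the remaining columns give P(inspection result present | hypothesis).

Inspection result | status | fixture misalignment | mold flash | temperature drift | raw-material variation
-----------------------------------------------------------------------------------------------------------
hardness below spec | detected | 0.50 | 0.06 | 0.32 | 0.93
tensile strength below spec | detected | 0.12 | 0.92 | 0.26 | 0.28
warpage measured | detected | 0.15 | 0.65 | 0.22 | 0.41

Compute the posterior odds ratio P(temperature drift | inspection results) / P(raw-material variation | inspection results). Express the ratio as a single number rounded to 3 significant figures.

Unnormalized posterior weight (prior times the inspection result likelihoods) for each of the two hypotheses:
  temperature drift: 0.19 × 0.32 × 0.26 × 0.22 = 0.0034778
  raw-material variation: 0.21 × 0.93 × 0.28 × 0.41 = 0.02242
Posterior odds = 0.0034778 / 0.02242 ≈ 0.155.

0.155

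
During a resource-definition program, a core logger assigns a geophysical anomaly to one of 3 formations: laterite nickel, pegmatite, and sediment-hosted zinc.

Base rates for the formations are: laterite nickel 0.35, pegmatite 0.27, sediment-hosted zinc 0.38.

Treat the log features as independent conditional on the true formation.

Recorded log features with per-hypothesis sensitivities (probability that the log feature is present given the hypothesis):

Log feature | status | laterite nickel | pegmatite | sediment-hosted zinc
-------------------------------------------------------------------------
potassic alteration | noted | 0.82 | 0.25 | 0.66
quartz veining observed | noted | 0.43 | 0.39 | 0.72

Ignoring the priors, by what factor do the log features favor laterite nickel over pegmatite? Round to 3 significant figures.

The Bayes factor is the ratio of the joint likelihoods of the log feature pattern under the two hypotheses.
  laterite nickel: 0.82 × 0.43 = 0.3526
  pegmatite: 0.25 × 0.39 = 0.0975
Bayes factor = 0.3526 / 0.0975 ≈ 3.62

3.62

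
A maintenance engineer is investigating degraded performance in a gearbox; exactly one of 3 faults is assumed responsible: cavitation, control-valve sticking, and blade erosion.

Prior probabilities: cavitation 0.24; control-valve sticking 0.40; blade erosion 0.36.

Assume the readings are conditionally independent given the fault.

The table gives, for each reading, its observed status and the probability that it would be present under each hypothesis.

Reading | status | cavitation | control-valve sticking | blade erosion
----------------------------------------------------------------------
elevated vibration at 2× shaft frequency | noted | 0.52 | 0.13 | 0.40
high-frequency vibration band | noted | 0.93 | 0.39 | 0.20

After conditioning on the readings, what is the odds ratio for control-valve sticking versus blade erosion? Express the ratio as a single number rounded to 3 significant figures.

0.704

Unnormalized posterior weight (prior times the reading likelihoods) for each of the two hypotheses:
  control-valve sticking: 0.40 × 0.13 × 0.39 = 0.02028
  blade erosion: 0.36 × 0.40 × 0.20 = 0.0288
Odds(control-valve sticking : blade erosion) = 0.02028 / 0.0288 ≈ 0.704.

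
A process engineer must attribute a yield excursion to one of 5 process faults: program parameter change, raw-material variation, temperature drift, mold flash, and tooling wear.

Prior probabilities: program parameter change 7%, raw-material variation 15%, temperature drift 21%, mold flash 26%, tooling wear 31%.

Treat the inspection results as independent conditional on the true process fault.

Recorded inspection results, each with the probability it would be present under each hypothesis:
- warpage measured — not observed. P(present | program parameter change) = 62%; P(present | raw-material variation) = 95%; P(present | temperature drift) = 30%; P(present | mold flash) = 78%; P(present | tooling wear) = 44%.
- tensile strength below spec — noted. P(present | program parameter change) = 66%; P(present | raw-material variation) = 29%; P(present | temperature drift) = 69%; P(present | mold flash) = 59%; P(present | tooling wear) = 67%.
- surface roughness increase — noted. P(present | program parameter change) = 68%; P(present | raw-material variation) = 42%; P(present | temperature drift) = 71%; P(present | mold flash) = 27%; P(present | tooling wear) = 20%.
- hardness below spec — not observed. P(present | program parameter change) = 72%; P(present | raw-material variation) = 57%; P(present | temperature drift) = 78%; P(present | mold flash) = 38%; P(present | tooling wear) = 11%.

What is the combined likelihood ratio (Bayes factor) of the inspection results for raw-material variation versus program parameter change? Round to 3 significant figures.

0.0548

The Bayes factor is the ratio of the joint likelihoods of the inspection result pattern under the two hypotheses (using 1 − P(present | H) for each absent inspection result).
  raw-material variation: (1 − 0.95) × 0.29 × 0.42 × (1 − 0.57) = 0.0026187
  program parameter change: (1 − 0.62) × 0.66 × 0.68 × (1 − 0.72) = 0.047752
Bayes factor = 0.0026187 / 0.047752 ≈ 0.0548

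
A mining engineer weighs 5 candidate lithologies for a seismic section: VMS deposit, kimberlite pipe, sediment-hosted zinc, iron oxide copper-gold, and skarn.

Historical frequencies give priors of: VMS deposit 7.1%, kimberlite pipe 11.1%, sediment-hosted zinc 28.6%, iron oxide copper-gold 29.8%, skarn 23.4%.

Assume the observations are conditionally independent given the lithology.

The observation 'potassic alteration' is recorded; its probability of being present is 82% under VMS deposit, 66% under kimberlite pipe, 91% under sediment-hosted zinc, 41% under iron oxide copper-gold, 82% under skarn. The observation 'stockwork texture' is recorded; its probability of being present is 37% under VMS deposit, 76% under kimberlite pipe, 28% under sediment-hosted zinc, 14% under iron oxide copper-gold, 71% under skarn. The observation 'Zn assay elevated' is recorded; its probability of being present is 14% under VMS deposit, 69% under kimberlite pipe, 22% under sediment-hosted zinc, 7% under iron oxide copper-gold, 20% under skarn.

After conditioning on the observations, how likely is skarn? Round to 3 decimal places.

For each hypothesis, the unnormalized posterior weight is prior × product of the observation likelihoods:
  VMS deposit: 0.071 × 0.82 × 0.37 × 0.14 = 0.0030158
  kimberlite pipe: 0.111 × 0.66 × 0.76 × 0.69 = 0.038418
  sediment-hosted zinc: 0.286 × 0.91 × 0.28 × 0.22 = 0.016032
  iron oxide copper-gold: 0.298 × 0.41 × 0.14 × 0.07 = 0.0011974
  skarn: 0.234 × 0.82 × 0.71 × 0.20 = 0.027247
Marginal likelihood of the evidence = 0.08591.
P(skarn | evidence) = 0.027247 / 0.08591 ≈ 0.317.

0.317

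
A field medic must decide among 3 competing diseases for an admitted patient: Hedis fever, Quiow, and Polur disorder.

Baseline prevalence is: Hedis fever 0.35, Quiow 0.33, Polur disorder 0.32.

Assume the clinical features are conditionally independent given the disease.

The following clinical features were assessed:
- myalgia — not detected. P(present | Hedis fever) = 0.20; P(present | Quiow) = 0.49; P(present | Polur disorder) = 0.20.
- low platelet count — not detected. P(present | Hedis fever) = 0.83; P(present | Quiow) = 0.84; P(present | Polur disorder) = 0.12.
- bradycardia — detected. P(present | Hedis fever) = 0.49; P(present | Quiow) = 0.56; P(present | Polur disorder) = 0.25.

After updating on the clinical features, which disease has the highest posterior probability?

By Bayes' rule with conditional independence, the unnormalized weight for each hypothesis is prior × ∏ likelihoods (using 1 − P(present | H) for each absent clinical feature):
  Hedis fever: 0.35 × (1 − 0.20) × (1 − 0.83) × 0.49 = 0.023324
  Quiow: 0.33 × (1 − 0.49) × (1 − 0.84) × 0.56 = 0.01508
  Polur disorder: 0.32 × (1 − 0.20) × (1 − 0.12) × 0.25 = 0.05632
Marginal likelihood of the evidence = 0.094724.
P(Hedis fever | evidence) ≈ 0.023324 / 0.094724 ≈ 0.246
P(Quiow | evidence) ≈ 0.01508 / 0.094724 ≈ 0.159
P(Polur disorder | evidence) ≈ 0.05632 / 0.094724 ≈ 0.595
The largest is 0.595, so Polur disorder is most probable.

Polur disorder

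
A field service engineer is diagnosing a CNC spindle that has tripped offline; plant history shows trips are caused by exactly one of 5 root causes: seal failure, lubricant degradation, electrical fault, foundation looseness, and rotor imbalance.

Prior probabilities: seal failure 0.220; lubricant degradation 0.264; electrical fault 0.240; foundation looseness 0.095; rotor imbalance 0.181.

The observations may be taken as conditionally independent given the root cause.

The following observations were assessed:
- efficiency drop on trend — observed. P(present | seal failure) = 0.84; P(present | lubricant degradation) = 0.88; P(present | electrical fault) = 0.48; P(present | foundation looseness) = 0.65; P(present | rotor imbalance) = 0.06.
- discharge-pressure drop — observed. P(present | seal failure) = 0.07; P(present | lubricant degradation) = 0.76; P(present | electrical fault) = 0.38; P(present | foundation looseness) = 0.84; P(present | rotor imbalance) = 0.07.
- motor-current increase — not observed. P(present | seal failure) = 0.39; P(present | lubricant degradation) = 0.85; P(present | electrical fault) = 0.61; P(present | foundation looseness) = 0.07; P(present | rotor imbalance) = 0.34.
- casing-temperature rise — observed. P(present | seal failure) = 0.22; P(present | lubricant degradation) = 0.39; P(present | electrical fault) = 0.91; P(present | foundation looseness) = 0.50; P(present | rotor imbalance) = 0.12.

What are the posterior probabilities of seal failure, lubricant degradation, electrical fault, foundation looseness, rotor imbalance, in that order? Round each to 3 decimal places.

Multiply each prior by the joint likelihood of the evidence pattern (using 1 − P(present | H) for each absent observation):
  seal failure: 0.220 × 0.84 × 0.07 × (1 − 0.39) × 0.22 = 0.001736
  lubricant degradation: 0.264 × 0.88 × 0.76 × (1 − 0.85) × 0.39 = 0.010329
  electrical fault: 0.240 × 0.48 × 0.38 × (1 − 0.61) × 0.91 = 0.015536
  foundation looseness: 0.095 × 0.65 × 0.84 × (1 − 0.07) × 0.50 = 0.02412
  rotor imbalance: 0.181 × 0.06 × 0.07 × (1 − 0.34) × 0.12 = 6.0208e-05
Marginal likelihood of the evidence = 0.051781.
P(seal failure | evidence) = 0.001736 / 0.051781 ≈ 0.034
P(lubricant degradation | evidence) = 0.010329 / 0.051781 ≈ 0.199
P(electrical fault | evidence) = 0.015536 / 0.051781 ≈ 0.300
P(foundation looseness | evidence) = 0.02412 / 0.051781 ≈ 0.466
P(rotor imbalance | evidence) = 6.0208e-05 / 0.051781 ≈ 0.001

0.034, 0.199, 0.300, 0.466, 0.001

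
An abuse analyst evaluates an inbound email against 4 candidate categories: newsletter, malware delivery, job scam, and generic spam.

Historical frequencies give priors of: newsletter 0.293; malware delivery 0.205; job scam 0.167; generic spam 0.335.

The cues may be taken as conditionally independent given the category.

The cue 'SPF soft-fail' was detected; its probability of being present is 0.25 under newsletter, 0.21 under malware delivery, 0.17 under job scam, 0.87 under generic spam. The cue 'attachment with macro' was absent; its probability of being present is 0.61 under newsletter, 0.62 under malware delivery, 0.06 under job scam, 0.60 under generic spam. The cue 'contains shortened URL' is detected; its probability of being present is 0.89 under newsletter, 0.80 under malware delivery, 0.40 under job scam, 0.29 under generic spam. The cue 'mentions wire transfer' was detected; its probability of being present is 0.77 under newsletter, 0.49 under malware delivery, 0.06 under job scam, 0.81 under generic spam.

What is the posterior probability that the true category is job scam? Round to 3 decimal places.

By Bayes' rule with conditional independence, the unnormalized weight for each hypothesis is prior × ∏ likelihoods (using 1 − P(present | H) for each absent cue):
  newsletter: 0.293 × 0.25 × (1 − 0.61) × 0.89 × 0.77 = 0.019577
  malware delivery: 0.205 × 0.21 × (1 − 0.62) × 0.80 × 0.49 = 0.0064127
  job scam: 0.167 × 0.17 × (1 − 0.06) × 0.40 × 0.06 = 0.00064048
  generic spam: 0.335 × 0.87 × (1 − 0.60) × 0.29 × 0.81 = 0.027385
Normalizing constant Z = 0.019577 + 0.0064127 + 0.00064048 + 0.027385 = 0.054015.
P(job scam | evidence) = 0.00064048 / 0.054015 ≈ 0.012.

0.012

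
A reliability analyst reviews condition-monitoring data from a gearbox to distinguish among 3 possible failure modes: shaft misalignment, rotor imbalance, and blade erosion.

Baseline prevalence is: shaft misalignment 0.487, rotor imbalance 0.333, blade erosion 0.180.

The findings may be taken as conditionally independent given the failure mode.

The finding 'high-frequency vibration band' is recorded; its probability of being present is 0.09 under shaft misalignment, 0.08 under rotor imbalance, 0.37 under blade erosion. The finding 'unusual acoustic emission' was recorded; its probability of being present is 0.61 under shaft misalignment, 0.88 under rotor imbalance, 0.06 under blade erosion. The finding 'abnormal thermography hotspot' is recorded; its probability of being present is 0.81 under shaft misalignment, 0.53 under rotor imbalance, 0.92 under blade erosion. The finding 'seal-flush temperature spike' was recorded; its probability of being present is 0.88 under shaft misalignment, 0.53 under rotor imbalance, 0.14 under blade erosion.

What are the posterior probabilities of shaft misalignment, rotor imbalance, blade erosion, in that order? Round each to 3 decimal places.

For each hypothesis, the unnormalized posterior weight is prior × product of the finding likelihoods:
  shaft misalignment: 0.487 × 0.09 × 0.61 × 0.81 × 0.88 = 0.019058
  rotor imbalance: 0.333 × 0.08 × 0.88 × 0.53 × 0.53 = 0.0065852
  blade erosion: 0.180 × 0.37 × 0.06 × 0.92 × 0.14 = 0.00051468
Normalizing constant Z = 0.019058 + 0.0065852 + 0.00051468 = 0.026158.
P(shaft misalignment | evidence) = 0.019058 / 0.026158 ≈ 0.729
P(rotor imbalance | evidence) = 0.0065852 / 0.026158 ≈ 0.252
P(blade erosion | evidence) = 0.00051468 / 0.026158 ≈ 0.020

0.729, 0.252, 0.020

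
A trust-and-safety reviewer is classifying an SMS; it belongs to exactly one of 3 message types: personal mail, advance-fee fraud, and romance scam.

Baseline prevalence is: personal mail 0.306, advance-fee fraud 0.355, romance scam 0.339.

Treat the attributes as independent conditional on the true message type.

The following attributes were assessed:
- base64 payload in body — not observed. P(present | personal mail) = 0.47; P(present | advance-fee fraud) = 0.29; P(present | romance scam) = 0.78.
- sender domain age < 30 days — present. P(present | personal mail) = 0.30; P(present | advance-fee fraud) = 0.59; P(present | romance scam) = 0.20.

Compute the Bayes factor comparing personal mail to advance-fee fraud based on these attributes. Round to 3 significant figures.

0.380

The Bayes factor is the ratio of the joint likelihoods of the attribute pattern under the two hypotheses (using 1 − P(present | H) for each absent attribute).
  personal mail: (1 − 0.47) × 0.30 = 0.159
  advance-fee fraud: (1 − 0.29) × 0.59 = 0.4189
Bayes factor = 0.159 / 0.4189 ≈ 0.380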